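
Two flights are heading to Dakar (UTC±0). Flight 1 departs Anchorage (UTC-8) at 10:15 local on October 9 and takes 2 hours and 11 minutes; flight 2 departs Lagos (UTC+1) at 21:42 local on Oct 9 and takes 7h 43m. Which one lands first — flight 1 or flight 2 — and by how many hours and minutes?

Flight 1 in UTC: 10:15 + 8:00 = 18:15 on Oct 9.
+2 hours 11 minutes → arrive 20:26 UTC on Oct 9.
Flight 2 in UTC: 21:42 − 1:00 = 20:42 on Oct 9.
+7 hours and 43 minutes → arrive 04:25 UTC on Oct 10.
Flight 1 lands earlier by 7 hours 59 minutes.

the first, by 7 hours 59 minutes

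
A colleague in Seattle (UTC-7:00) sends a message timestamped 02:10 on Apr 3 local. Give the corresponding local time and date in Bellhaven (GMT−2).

07:10 on April 3

Bellhaven is 5:00 ahead of Seattle.
Shift by the zone difference: 02:10 + 5:00 = 07:10 on Apr 3 in Bellhaven.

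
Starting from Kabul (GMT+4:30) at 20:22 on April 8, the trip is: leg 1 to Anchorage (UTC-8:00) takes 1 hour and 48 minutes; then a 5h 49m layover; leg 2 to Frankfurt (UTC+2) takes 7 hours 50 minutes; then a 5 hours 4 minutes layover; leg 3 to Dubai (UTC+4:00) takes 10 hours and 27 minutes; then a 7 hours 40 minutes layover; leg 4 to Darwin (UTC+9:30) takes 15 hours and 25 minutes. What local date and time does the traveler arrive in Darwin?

07:25 on Apr 11

Convert departure to UTC: 20:22 − 4:30 = 15:52 UTC on Apr 8.
Add 1 hour 48 minutes leg 1 → 17:40 UTC.
Add 5 hours 49 minutes layover in Anchorage → 23:29 UTC.
Add 7 hours 50 minutes leg 2 → 07:19 UTC (Apr 9).
Add 5 hours and 4 minutes layover in Frankfurt → 12:23 UTC.
Add 10 hours 27 minutes leg 3 → 22:50 UTC.
Add 7 hours 40 minutes layover in Dubai → 06:30 UTC (Apr 10).
Add 15 hours and 25 minutes leg 4 → 21:55 UTC.
Darwin is UTC+9:30, so local arrival = 21:55 + 9:30 = 07:25 on Apr 11.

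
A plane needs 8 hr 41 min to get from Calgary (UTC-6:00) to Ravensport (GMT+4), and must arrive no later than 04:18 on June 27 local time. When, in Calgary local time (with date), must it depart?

Target arrival in UTC: 04:18 − 4:00 = 00:18 on Jun 27.
Subtract 8 hours and 41 minutes → departure 15:37 UTC on Jun 26.
Calgary is UTC−6:00: 15:37 − 6:00 = 09:37 on Jun 26.

09:37 on Jun 26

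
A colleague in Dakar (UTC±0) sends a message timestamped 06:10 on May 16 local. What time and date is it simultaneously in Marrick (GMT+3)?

Marrick is 3:00 ahead of Dakar.
Shift by the zone difference: 06:10 + 3:00 = 09:10 on May 16 in Marrick.

09:10 on May 16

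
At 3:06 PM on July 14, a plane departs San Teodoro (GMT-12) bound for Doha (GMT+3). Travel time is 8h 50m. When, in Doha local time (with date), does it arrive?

Convert departure to UTC: 3:06 PM + 12:00 = 3:06 AM UTC on Jul 15.
Add 8 hours and 50 minutes travel time → 11:56 AM UTC.
Doha is UTC+3:00, so local arrival = 11:56 AM + 3:00 = 2:56 PM on Jul 15.

2:56 PM on July 15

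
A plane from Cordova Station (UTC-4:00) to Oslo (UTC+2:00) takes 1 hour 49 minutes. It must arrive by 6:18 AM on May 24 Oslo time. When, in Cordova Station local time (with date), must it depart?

Target arrival in UTC: 6:18 AM − 2:00 = 4:18 AM on May 24.
Subtract 1 hour and 49 minutes → departure 2:29 AM UTC on May 24.
Cordova Station is UTC−4:00: 2:29 AM − 4:00 = 10:29 PM on May 23.

10:29 PM on May 23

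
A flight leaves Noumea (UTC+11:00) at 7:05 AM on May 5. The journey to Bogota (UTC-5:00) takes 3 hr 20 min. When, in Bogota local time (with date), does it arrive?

6:25 PM on May 4

Convert departure to UTC: 7:05 AM − 11:00 = 8:05 PM UTC on May 4.
Add 3 hours 20 minutes travel time → 11:25 PM UTC.
Bogota is UTC−5:00, so local arrival = 11:25 PM − 5:00 = 6:25 PM on May 4.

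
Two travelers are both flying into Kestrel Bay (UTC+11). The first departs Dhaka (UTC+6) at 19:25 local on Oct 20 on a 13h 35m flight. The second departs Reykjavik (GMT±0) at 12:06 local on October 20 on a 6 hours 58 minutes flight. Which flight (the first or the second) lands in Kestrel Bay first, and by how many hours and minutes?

Flight 1 in UTC: 19:25 − 6:00 = 13:25 on Oct 20.
+13 hours 35 minutes → arrive 03:00 UTC on Oct 21.
Flight 2 departs at 12:06 UTC (Oct 20).
+6 hours and 58 minutes → arrive 19:04 UTC on Oct 20.
Flight 2 lands earlier by 7 hours 56 minutes.

the second, by 7 hours 56 minutes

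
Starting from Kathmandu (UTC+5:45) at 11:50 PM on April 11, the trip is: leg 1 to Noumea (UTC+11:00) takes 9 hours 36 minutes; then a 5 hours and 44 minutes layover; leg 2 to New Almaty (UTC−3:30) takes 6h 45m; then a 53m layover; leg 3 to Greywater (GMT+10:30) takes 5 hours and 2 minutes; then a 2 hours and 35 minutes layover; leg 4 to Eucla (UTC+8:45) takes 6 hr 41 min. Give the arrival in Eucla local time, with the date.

Convert departure to UTC: 11:50 PM − 5:45 = 6:05 PM UTC on Apr 11.
Add 9 hours 36 minutes leg 1 → 3:41 AM UTC (Apr 12).
Add 5 hours and 44 minutes layover in Noumea → 9:25 AM UTC.
Add 6 hours and 45 minutes leg 2 → 4:10 PM UTC.
Add 53 minutes layover in New Almaty → 5:03 PM UTC.
Add 5 hours 2 minutes leg 3 → 10:05 PM UTC.
Add 2 hours 35 minutes layover in Greywater → 12:40 AM UTC (Apr 13).
Add 6 hours 41 minutes leg 4 → 7:21 AM UTC.
Eucla is UTC+8:45, so local arrival = 7:21 AM + 8:45 = 4:06 PM on Apr 13.

4:06 PM on Apr 13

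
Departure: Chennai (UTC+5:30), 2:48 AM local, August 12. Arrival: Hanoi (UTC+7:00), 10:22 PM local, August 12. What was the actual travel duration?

18 hours 4 minutes

Departure in UTC: 2:48 AM − 5:30 = 9:18 PM on Aug 11.
Arrival in UTC: 10:22 PM − 7:00 = 3:22 PM on Aug 12.
Elapsed = 3:22 PM − 9:18 PM (+1 day) = 18 hours 4 minutes.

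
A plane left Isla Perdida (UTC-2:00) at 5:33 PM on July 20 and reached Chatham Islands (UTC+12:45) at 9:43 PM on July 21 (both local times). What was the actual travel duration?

Departure in UTC: 5:33 PM + 2:00 = 7:33 PM on Jul 20.
Arrival in UTC: 9:43 PM − 12:45 = 8:58 AM on Jul 21.
Elapsed = 8:58 AM − 7:33 PM (+1 day) = 13 hours 25 minutes.

13 hours 25 minutes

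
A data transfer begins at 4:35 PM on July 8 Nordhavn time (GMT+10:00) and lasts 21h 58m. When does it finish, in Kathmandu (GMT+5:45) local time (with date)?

10:18 AM on Jul 9

Convert start to UTC: 4:35 PM − 10:00 = 6:35 AM UTC on Jul 8.
Add 21 hours 58 minutes duration → 4:33 AM UTC (Jul 9).
Kathmandu is UTC+5:45, so local end time = 4:33 AM + 5:45 = 10:18 AM on Jul 9.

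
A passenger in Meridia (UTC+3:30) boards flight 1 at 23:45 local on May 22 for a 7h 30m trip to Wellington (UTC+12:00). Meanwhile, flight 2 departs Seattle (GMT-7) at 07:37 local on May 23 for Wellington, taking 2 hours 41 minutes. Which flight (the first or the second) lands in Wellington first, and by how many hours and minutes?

Flight 1 in UTC: 23:45 − 3:30 = 20:15 on May 22.
+7 hours and 30 minutes → arrive 03:45 UTC on May 23.
Flight 2 in UTC: 07:37 + 7:00 = 14:37 on May 23.
+2 hours and 41 minutes → arrive 17:18 UTC on May 23.
Flight 1 lands earlier by 13 hours 33 minutes.

the first, by 13 hours 33 minutes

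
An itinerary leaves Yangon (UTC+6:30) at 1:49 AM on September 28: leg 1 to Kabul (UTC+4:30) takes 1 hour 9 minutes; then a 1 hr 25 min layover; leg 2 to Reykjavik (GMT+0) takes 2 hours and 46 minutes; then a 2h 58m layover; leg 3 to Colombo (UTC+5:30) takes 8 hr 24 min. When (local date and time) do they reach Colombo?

5:31 PM on September 28

Convert departure to UTC: 1:49 AM − 6:30 = 7:19 PM UTC on Sep 27.
Add 1 hour 9 minutes leg 1 → 8:28 PM UTC.
Add 1 hour 25 minutes layover in Kabul → 9:53 PM UTC.
Add 2 hours and 46 minutes leg 2 → 12:39 AM UTC (Sep 28).
Add 2 hours and 58 minutes layover in Reykjavik → 3:37 AM UTC.
Add 8 hours 24 minutes leg 3 → 12:01 PM UTC.
Colombo is UTC+5:30, so local arrival = 12:01 PM + 5:30 = 5:31 PM on Sep 28.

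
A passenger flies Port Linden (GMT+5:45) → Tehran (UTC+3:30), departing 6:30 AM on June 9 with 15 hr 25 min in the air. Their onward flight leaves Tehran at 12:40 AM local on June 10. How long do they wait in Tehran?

Convert departure to UTC: 6:30 AM − 5:45 = 12:45 AM UTC on Jun 9.
Add 15 hours and 25 minutes flight time → 4:10 PM UTC.
Tehran is UTC+3:30, so local arrival = 4:10 PM + 3:30 = 7:40 PM on Jun 9.
Layover = 12:40 AM − 7:40 PM (+1 day) = 5 hours.

5 hours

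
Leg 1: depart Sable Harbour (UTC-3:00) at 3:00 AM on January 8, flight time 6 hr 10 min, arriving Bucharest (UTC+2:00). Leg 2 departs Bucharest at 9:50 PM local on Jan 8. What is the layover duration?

Convert departure to UTC: 3:00 AM + 3:00 = 6:00 AM UTC on Jan 8.
Add 6 hours and 10 minutes flight time → 12:10 PM UTC.
Bucharest is UTC+2:00, so local arrival = 12:10 PM + 2:00 = 2:10 PM on Jan 8.
Layover = 9:50 PM − 2:10 PM = 7 hours 40 minutes.

7 hours 40 minutes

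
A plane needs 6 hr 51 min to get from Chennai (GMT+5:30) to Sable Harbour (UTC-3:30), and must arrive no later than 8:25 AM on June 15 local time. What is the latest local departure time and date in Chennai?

10:34 AM on June 15

Target arrival in UTC: 8:25 AM + 3:30 = 11:55 AM on Jun 15.
Subtract 6 hours and 51 minutes → departure 5:04 AM UTC on Jun 15.
Chennai is UTC+5:30: 5:04 AM + 5:30 = 10:34 AM on Jun 15.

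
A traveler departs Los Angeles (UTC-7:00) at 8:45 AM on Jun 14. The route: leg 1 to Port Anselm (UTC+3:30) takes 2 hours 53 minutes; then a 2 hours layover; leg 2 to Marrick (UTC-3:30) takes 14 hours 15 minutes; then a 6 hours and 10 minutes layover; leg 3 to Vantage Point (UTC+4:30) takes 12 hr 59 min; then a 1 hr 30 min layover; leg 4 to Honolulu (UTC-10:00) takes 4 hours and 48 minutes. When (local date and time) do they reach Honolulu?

2:20 AM on Jun 16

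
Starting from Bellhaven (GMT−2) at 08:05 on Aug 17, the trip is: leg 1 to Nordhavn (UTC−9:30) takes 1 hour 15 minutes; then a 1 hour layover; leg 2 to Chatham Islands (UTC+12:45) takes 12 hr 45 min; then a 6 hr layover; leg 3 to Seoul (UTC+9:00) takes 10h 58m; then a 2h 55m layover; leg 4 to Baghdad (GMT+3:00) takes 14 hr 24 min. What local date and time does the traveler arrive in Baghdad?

14:22 on August 19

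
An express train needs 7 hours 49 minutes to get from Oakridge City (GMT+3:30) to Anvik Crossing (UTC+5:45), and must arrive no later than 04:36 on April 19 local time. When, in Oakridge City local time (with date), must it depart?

Target arrival in UTC: 04:36 − 5:45 = 22:51 on Apr 18.
Subtract 7 hours 49 minutes → departure 15:02 UTC on Apr 18.
Oakridge City is UTC+3:30: 15:02 + 3:30 = 18:32 on Apr 18.

18:32 on April 18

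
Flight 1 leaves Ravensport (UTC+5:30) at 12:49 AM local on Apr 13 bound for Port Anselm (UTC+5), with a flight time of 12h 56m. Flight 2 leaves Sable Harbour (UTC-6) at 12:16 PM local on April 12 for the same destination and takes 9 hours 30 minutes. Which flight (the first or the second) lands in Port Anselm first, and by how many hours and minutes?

Flight 1 in UTC: 12:49 AM − 5:30 = 7:19 PM on Apr 12.
+12 hours 56 minutes → arrive 8:15 AM UTC on Apr 13.
Flight 2 in UTC: 12:16 PM + 6:00 = 6:16 PM on Apr 12.
+9 hours and 30 minutes → arrive 3:46 AM UTC on Apr 13.
Flight 2 lands earlier by 4 hours 29 minutes.

the second, by 4 hours 29 minutes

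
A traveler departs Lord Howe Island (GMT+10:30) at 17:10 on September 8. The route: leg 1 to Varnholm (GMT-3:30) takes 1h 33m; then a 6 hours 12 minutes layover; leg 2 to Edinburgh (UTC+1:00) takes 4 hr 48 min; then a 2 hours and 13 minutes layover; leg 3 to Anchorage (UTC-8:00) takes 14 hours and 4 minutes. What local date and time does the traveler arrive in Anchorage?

Convert departure to UTC: 17:10 − 10:30 = 06:40 UTC on Sep 8.
Add 1 hour 33 minutes leg 1 → 08:13 UTC.
Add 6 hours 12 minutes layover in Varnholm → 14:25 UTC.
Add 4 hours 48 minutes leg 2 → 19:13 UTC.
Add 2 hours 13 minutes layover in Edinburgh → 21:26 UTC.
Add 14 hours 4 minutes leg 3 → 11:30 UTC (Sep 9).
Anchorage is UTC−8:00, so local arrival = 11:30 − 8:00 = 03:30 on Sep 9.

03:30 on September 9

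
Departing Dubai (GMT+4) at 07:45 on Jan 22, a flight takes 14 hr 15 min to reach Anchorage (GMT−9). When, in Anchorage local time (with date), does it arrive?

Convert departure to UTC: 07:45 − 4:00 = 03:45 UTC on Jan 22.
Add 14 hours and 15 minutes travel time → 18:00 UTC.
Anchorage is UTC−9:00, so local arrival = 18:00 − 9:00 = 09:00 on Jan 22.

09:00 on January 22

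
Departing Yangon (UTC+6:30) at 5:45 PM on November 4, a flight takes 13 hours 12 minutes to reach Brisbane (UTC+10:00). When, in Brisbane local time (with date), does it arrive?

Convert departure to UTC: 5:45 PM − 6:30 = 11:15 AM UTC on Nov 4.
Add 13 hours and 12 minutes travel time → 12:27 AM UTC (Nov 5).
Brisbane is UTC+10:00, so local arrival = 12:27 AM + 10:00 = 10:27 AM on Nov 5.

10:27 AM on November 5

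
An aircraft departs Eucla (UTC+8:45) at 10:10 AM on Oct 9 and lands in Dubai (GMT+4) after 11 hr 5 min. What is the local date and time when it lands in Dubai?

Convert departure to UTC: 10:10 AM − 8:45 = 1:25 AM UTC on Oct 9.
Add 11 hours and 5 minutes travel time → 12:30 PM UTC.
Dubai is UTC+4:00, so local arrival = 12:30 PM + 4:00 = 4:30 PM on Oct 9.

4:30 PM on Oct 9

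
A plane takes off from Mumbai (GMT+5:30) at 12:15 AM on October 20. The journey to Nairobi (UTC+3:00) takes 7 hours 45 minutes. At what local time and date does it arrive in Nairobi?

Convert departure to UTC: 12:15 AM − 5:30 = 6:45 PM UTC on Oct 19.
Add 7 hours and 45 minutes travel time → 2:30 AM UTC (Oct 20).
Nairobi is UTC+3:00, so local arrival = 2:30 AM + 3:00 = 5:30 AM on Oct 20.

5:30 AM on October 20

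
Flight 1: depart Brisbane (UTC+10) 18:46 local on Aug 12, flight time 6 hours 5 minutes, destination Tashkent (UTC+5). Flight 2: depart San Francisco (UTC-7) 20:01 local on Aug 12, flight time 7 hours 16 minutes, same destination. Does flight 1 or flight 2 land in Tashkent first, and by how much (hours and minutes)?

the first, by 19 hours 26 minutes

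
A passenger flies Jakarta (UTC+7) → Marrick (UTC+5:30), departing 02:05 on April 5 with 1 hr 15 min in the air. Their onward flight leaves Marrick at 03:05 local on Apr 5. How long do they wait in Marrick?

1 hour 15 minutes

Convert departure to UTC: 02:05 − 7:00 = 19:05 UTC on Apr 4.
Add 1 hour 15 minutes flight time → 20:20 UTC.
Marrick is UTC+5:30, so local arrival = 20:20 + 5:30 = 01:50 on Apr 5.
Layover = 03:05 − 01:50 = 1 hour 15 minutes.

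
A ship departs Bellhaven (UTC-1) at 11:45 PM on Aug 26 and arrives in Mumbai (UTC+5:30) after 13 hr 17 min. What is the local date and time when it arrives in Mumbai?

7:32 PM on August 27

Convert departure to UTC: 11:45 PM + 1:00 = 12:45 AM UTC on Aug 27.
Add 13 hours and 17 minutes travel time → 2:02 PM UTC.
Mumbai is UTC+5:30, so local arrival = 2:02 PM + 5:30 = 7:32 PM on Aug 27.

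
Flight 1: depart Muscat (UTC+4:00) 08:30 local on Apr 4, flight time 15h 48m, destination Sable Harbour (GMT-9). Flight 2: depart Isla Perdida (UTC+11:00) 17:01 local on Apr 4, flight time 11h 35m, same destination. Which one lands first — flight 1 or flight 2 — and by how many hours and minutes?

the second, by 2 hours 42 minutes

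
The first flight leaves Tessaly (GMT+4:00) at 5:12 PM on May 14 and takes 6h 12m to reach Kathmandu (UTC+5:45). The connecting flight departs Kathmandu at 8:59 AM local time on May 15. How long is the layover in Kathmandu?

7 hours 50 minutes

Convert departure to UTC: 5:12 PM − 4:00 = 1:12 PM UTC on May 14.
Add 6 hours 12 minutes flight time → 7:24 PM UTC.
Kathmandu is UTC+5:45, so local arrival = 7:24 PM + 5:45 = 1:09 AM on May 15.
Layover = 8:59 AM − 1:09 AM = 7 hours 50 minutes.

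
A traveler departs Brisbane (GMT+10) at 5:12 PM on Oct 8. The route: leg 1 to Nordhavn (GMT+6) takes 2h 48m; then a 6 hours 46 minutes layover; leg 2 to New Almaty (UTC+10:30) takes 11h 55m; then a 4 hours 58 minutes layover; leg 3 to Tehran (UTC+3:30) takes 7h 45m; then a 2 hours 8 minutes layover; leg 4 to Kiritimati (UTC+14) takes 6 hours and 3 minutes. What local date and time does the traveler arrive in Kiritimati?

Convert departure to UTC: 5:12 PM − 10:00 = 7:12 AM UTC on Oct 8.
Add 2 hours 48 minutes leg 1 → 10:00 AM UTC.
Add 6 hours 46 minutes layover in Nordhavn → 4:46 PM UTC.
Add 11 hours 55 minutes leg 2 → 4:41 AM UTC (Oct 9).
Add 4 hours and 58 minutes layover in New Almaty → 9:39 AM UTC.
Add 7 hours 45 minutes leg 3 → 5:24 PM UTC.
Add 2 hours and 8 minutes layover in Tehran → 7:32 PM UTC.
Add 6 hours and 3 minutes leg 4 → 1:35 AM UTC (Oct 10).
Kiritimati is UTC+14:00, so local arrival = 1:35 AM + 14:00 = 3:35 PM on Oct 10.

3:35 PM on October 10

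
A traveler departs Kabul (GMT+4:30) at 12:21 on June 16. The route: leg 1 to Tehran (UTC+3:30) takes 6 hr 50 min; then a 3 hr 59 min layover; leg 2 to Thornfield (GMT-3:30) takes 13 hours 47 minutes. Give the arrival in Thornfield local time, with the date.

Convert departure to UTC: 12:21 − 4:30 = 07:51 UTC on Jun 16.
Add 6 hours and 50 minutes leg 1 → 14:41 UTC.
Add 3 hours 59 minutes layover in Tehran → 18:40 UTC.
Add 13 hours 47 minutes leg 2 → 08:27 UTC (Jun 17).
Thornfield is UTC−3:30, so local arrival = 08:27 − 3:30 = 04:57 on Jun 17.

04:57 on June 17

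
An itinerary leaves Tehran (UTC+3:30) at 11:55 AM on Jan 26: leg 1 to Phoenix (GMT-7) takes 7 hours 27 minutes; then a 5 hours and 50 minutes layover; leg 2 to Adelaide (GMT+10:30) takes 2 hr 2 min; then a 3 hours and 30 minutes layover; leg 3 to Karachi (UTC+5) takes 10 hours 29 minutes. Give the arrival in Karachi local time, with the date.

6:43 PM on Jan 27

Convert departure to UTC: 11:55 AM − 3:30 = 8:25 AM UTC on Jan 26.
Add 7 hours and 27 minutes leg 1 → 3:52 PM UTC.
Add 5 hours and 50 minutes layover in Phoenix → 9:42 PM UTC.
Add 2 hours and 2 minutes leg 2 → 11:44 PM UTC.
Add 3 hours 30 minutes layover in Adelaide → 3:14 AM UTC (Jan 27).
Add 10 hours 29 minutes leg 3 → 1:43 PM UTC.
Karachi is UTC+5:00, so local arrival = 1:43 PM + 5:00 = 6:43 PM on Jan 27.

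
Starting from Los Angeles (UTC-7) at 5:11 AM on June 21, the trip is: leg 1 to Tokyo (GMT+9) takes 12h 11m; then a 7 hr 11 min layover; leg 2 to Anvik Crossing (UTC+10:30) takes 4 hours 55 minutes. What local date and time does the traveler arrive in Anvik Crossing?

10:58 PM on Jun 22

Convert departure to UTC: 5:11 AM + 7:00 = 12:11 PM UTC on Jun 21.
Add 12 hours and 11 minutes leg 1 → 12:22 AM UTC (Jun 22).
Add 7 hours and 11 minutes layover in Tokyo → 7:33 AM UTC.
Add 4 hours and 55 minutes leg 2 → 12:28 PM UTC.
Anvik Crossing is UTC+10:30, so local arrival = 12:28 PM + 10:30 = 10:58 PM on Jun 22.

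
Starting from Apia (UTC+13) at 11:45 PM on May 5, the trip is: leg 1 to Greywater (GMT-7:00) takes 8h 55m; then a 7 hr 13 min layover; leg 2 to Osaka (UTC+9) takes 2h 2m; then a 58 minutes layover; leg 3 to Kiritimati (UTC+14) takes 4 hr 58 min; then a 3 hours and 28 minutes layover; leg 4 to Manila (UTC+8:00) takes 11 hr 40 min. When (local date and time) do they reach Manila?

Convert departure to UTC: 11:45 PM − 13:00 = 10:45 AM UTC on May 5.
Add 8 hours 55 minutes leg 1 → 7:40 PM UTC.
Add 7 hours 13 minutes layover in Greywater → 2:53 AM UTC (May 6).
Add 2 hours 2 minutes leg 2 → 4:55 AM UTC.
Add 58 minutes layover in Osaka → 5:53 AM UTC.
Add 4 hours and 58 minutes leg 3 → 10:51 AM UTC.
Add 3 hours 28 minutes layover in Kiritimati → 2:19 PM UTC.
Add 11 hours 40 minutes leg 4 → 1:59 AM UTC (May 7).
Manila is UTC+8:00, so local arrival = 1:59 AM + 8:00 = 9:59 AM on May 7.

9:59 AM on May 7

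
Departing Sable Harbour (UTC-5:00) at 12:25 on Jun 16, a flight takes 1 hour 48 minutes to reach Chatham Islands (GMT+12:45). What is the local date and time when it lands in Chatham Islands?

07:58 on Jun 17

Convert departure to UTC: 12:25 + 5:00 = 17:25 UTC on Jun 16.
Add 1 hour 48 minutes travel time → 19:13 UTC.
Chatham Islands is UTC+12:45, so local arrival = 19:13 + 12:45 = 07:58 on Jun 17.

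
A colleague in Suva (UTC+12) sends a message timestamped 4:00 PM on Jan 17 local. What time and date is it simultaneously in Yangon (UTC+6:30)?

10:30 AM on January 17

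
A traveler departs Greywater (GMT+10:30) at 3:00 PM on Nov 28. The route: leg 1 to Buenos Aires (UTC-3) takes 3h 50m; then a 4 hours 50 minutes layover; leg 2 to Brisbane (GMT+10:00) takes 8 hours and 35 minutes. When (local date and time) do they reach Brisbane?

7:45 AM on Nov 29

Convert departure to UTC: 3:00 PM − 10:30 = 4:30 AM UTC on Nov 28.
Add 3 hours 50 minutes leg 1 → 8:20 AM UTC.
Add 4 hours and 50 minutes layover in Buenos Aires → 1:10 PM UTC.
Add 8 hours and 35 minutes leg 2 → 9:45 PM UTC.
Brisbane is UTC+10:00, so local arrival = 9:45 PM + 10:00 = 7:45 AM on Nov 29.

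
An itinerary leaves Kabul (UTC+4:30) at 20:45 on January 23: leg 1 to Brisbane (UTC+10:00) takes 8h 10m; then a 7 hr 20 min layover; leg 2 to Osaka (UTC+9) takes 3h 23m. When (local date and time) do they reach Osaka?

20:08 on January 24

Convert departure to UTC: 20:45 − 4:30 = 16:15 UTC on Jan 23.
Add 8 hours 10 minutes leg 1 → 00:25 UTC (Jan 24).
Add 7 hours and 20 minutes layover in Brisbane → 07:45 UTC.
Add 3 hours 23 minutes leg 2 → 11:08 UTC.
Osaka is UTC+9:00, so local arrival = 11:08 + 9:00 = 20:08 on Jan 24.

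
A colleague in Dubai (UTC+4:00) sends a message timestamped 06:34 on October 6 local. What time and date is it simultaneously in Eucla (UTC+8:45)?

11:19 on October 6

In UTC: 06:34 − 4:00 = 02:34 on Oct 6.
Eucla is UTC+8:45: 02:34 + 8:45 = 11:19 on Oct 6.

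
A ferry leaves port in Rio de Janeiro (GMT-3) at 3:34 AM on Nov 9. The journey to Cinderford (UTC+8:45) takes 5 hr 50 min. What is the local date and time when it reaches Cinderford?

9:09 PM on November 9

Convert departure to UTC: 3:34 AM + 3:00 = 6:34 AM UTC on Nov 9.
Add 5 hours and 50 minutes travel time → 12:24 PM UTC.
Cinderford is UTC+8:45, so local arrival = 12:24 PM + 8:45 = 9:09 PM on Nov 9.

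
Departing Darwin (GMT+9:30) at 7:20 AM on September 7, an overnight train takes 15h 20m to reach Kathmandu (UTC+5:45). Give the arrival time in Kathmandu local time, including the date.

6:55 PM on September 7

Kathmandu is 3:45 behind Darwin.
After 15 hours 20 minutes it is 10:40 PM in Darwin.
Shift by the zone difference: 10:40 PM − 3:45 = 6:55 PM on Sep 7 in Kathmandu.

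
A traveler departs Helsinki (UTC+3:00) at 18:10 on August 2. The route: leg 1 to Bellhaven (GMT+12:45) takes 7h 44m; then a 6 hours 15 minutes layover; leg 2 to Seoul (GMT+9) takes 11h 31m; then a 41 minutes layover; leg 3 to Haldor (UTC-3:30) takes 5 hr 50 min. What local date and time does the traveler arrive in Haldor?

Convert departure to UTC: 18:10 − 3:00 = 15:10 UTC on Aug 2.
Add 7 hours 44 minutes leg 1 → 22:54 UTC.
Add 6 hours 15 minutes layover in Bellhaven → 05:09 UTC (Aug 3).
Add 11 hours 31 minutes leg 2 → 16:40 UTC.
Add 41 minutes layover in Seoul → 17:21 UTC.
Add 5 hours and 50 minutes leg 3 → 23:11 UTC.
Haldor is UTC−3:30, so local arrival = 23:11 − 3:30 = 19:41 on Aug 3.

19:41 on Aug 3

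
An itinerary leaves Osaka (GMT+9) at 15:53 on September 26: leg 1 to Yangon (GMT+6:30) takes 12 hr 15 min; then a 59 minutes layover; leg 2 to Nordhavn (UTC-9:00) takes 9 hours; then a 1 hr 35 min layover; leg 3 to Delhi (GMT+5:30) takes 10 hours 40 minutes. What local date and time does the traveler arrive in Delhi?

22:52 on September 27

Convert departure to UTC: 15:53 − 9:00 = 06:53 UTC on Sep 26.
Add 12 hours 15 minutes leg 1 → 19:08 UTC.
Add 59 minutes layover in Yangon → 20:07 UTC.
Add 9 hours leg 2 → 05:07 UTC (Sep 27).
Add 1 hour 35 minutes layover in Nordhavn → 06:42 UTC.
Add 10 hours and 40 minutes leg 3 → 17:22 UTC.
Delhi is UTC+5:30, so local arrival = 17:22 + 5:30 = 22:52 on Sep 27.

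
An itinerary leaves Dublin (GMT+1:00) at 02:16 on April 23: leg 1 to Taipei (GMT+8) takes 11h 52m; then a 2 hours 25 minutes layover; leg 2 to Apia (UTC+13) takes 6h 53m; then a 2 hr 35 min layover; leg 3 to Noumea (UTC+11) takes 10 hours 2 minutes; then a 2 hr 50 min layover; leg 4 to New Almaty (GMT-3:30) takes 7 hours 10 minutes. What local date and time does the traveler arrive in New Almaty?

17:33 on Apr 24

Convert departure to UTC: 02:16 − 1:00 = 01:16 UTC on Apr 23.
Add 11 hours and 52 minutes leg 1 → 13:08 UTC.
Add 2 hours 25 minutes layover in Taipei → 15:33 UTC.
Add 6 hours 53 minutes leg 2 → 22:26 UTC.
Add 2 hours 35 minutes layover in Apia → 01:01 UTC (Apr 24).
Add 10 hours and 2 minutes leg 3 → 11:03 UTC.
Add 2 hours and 50 minutes layover in Noumea → 13:53 UTC.
Add 7 hours 10 minutes leg 4 → 21:03 UTC.
New Almaty is UTC−3:30, so local arrival = 21:03 − 3:30 = 17:33 on Apr 24.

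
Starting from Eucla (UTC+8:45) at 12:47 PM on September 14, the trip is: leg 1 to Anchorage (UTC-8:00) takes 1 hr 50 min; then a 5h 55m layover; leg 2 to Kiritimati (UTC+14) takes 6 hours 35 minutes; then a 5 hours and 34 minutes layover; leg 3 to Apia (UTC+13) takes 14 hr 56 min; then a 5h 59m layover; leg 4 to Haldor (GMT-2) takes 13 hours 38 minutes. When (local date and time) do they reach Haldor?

8:29 AM on September 16

Convert departure to UTC: 12:47 PM − 8:45 = 4:02 AM UTC on Sep 14.
Add 1 hour 50 minutes leg 1 → 5:52 AM UTC.
Add 5 hours and 55 minutes layover in Anchorage → 11:47 AM UTC.
Add 6 hours and 35 minutes leg 2 → 6:22 PM UTC.
Add 5 hours 34 minutes layover in Kiritimati → 11:56 PM UTC.
Add 14 hours 56 minutes leg 3 → 2:52 PM UTC (Sep 15).
Add 5 hours and 59 minutes layover in Apia → 8:51 PM UTC.
Add 13 hours 38 minutes leg 4 → 10:29 AM UTC (Sep 16).
Haldor is UTC−2:00, so local arrival = 10:29 AM − 2:00 = 8:29 AM on Sep 16.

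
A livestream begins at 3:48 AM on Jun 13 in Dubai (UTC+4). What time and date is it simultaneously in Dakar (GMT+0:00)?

11:48 PM on June 12

Dakar is 4:00 behind Dubai.
Shift by the zone difference: 3:48 AM − 4:00 = 11:48 PM on Jun 12 in Dakar.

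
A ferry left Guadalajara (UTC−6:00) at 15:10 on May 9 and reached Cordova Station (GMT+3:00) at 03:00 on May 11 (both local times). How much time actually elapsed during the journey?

Cordova Station is 9:00 ahead of Guadalajara.
Clock-face elapsed time (ignoring zones) is 35 hours 50 minutes.
Actual elapsed = 35 hours 50 minutes − 9:00 = 26 hours 50 minutes.

26 hours 50 minutes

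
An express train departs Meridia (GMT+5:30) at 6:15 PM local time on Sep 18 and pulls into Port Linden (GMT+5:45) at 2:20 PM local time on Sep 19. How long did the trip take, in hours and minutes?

19 hours 50 minutes

Port Linden is 0:15 ahead of Meridia.
Clock-face elapsed time (ignoring zones) is 20 hours 5 minutes.
Actual elapsed = 20 hours 5 minutes − 0:15 = 19 hours 50 minutes.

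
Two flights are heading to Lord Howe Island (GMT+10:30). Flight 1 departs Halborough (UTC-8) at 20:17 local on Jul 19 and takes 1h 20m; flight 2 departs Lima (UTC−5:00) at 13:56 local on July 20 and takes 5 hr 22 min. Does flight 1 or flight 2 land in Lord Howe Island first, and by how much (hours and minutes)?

Flight 1 in UTC: 20:17 + 8:00 = 04:17 on Jul 20.
+1 hour 20 minutes → arrive 05:37 UTC on Jul 20.
Flight 2 in UTC: 13:56 + 5:00 = 18:56 on Jul 20.
+5 hours 22 minutes → arrive 00:18 UTC on Jul 21.
Flight 1 lands earlier by 18 hours 41 minutes.

the first, by 18 hours 41 minutes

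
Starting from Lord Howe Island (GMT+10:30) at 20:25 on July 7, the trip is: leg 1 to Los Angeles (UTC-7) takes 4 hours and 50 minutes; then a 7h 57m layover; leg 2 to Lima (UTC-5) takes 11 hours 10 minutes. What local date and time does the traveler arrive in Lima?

Convert departure to UTC: 20:25 − 10:30 = 09:55 UTC on Jul 7.
Add 4 hours 50 minutes leg 1 → 14:45 UTC.
Add 7 hours 57 minutes layover in Los Angeles → 22:42 UTC.
Add 11 hours 10 minutes leg 2 → 09:52 UTC (Jul 8).
Lima is UTC−5:00, so local arrival = 09:52 − 5:00 = 04:52 on Jul 8.

04:52 on July 8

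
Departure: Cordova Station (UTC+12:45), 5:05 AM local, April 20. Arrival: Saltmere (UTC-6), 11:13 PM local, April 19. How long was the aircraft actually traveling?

Departure in UTC: 5:05 AM − 12:45 = 4:20 PM on Apr 19.
Arrival in UTC: 11:13 PM + 6:00 = 5:13 AM on Apr 20.
Elapsed = 5:13 AM − 4:20 PM (+1 day) = 12 hours 53 minutes.

12 hours 53 minutes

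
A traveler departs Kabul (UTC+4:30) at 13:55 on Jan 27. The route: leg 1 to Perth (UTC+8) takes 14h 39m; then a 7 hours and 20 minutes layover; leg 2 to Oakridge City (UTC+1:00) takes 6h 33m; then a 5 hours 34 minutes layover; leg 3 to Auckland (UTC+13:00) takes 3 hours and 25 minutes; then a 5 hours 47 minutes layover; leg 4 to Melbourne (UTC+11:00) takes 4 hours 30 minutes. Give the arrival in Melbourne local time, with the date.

20:13 on January 29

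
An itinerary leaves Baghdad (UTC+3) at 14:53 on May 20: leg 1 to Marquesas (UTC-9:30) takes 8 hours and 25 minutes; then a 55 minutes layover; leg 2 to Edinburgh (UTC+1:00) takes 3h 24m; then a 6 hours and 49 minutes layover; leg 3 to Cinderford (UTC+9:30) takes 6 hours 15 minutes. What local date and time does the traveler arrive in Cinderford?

Convert departure to UTC: 14:53 − 3:00 = 11:53 UTC on May 20.
Add 8 hours 25 minutes leg 1 → 20:18 UTC.
Add 55 minutes layover in Marquesas → 21:13 UTC.
Add 3 hours and 24 minutes leg 2 → 00:37 UTC (May 21).
Add 6 hours 49 minutes layover in Edinburgh → 07:26 UTC.
Add 6 hours 15 minutes leg 3 → 13:41 UTC.
Cinderford is UTC+9:30, so local arrival = 13:41 + 9:30 = 23:11 on May 21.

23:11 on May 21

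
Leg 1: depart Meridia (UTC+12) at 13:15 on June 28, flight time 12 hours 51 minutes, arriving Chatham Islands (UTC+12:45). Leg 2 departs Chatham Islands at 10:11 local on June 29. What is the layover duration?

Convert departure to UTC: 13:15 − 12:00 = 01:15 UTC on Jun 28.
Add 12 hours 51 minutes flight time → 14:06 UTC.
Chatham Islands is UTC+12:45, so local arrival = 14:06 + 12:45 = 02:51 on Jun 29.
Layover = 10:11 − 02:51 = 7 hours 20 minutes.

7 hours 20 minutes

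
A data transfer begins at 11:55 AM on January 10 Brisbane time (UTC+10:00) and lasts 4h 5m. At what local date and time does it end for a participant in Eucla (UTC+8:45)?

Convert start to UTC: 11:55 AM − 10:00 = 1:55 AM UTC on Jan 10.
Add 4 hours and 5 minutes duration → 6:00 AM UTC.
Eucla is UTC+8:45, so local end time = 6:00 AM + 8:45 = 2:45 PM on Jan 10.

2:45 PM on January 10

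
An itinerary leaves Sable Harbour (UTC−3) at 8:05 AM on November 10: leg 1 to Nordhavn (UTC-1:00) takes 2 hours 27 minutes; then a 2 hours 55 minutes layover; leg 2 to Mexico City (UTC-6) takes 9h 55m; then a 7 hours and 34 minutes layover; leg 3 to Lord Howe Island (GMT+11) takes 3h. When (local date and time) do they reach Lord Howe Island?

Convert departure to UTC: 8:05 AM + 3:00 = 11:05 AM UTC on Nov 10.
Add 2 hours 27 minutes leg 1 → 1:32 PM UTC.
Add 2 hours 55 minutes layover in Nordhavn → 4:27 PM UTC.
Add 9 hours and 55 minutes leg 2 → 2:22 AM UTC (Nov 11).
Add 7 hours 34 minutes layover in Mexico City → 9:56 AM UTC.
Add 3 hours leg 3 → 12:56 PM UTC.
Lord Howe Island is UTC+11:00, so local arrival = 12:56 PM + 11:00 = 11:56 PM on Nov 11.

11:56 PM on Nov 11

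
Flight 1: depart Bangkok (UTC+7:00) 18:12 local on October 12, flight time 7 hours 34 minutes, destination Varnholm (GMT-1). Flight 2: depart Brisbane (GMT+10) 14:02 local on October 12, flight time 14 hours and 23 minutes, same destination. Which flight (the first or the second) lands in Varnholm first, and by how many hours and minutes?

Flight 1 in UTC: 18:12 − 7:00 = 11:12 on Oct 12.
+7 hours 34 minutes → arrive 18:46 UTC on Oct 12.
Flight 2 in UTC: 14:02 − 10:00 = 04:02 on Oct 12.
+14 hours and 23 minutes → arrive 18:25 UTC on Oct 12.
Flight 2 lands earlier by 21 minutes.

the second, by 21 minutes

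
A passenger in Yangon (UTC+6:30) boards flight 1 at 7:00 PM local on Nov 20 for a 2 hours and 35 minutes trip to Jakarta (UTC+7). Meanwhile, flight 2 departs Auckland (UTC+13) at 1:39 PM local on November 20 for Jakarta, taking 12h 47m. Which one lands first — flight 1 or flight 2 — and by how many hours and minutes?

the second, by 1 hour 39 minutes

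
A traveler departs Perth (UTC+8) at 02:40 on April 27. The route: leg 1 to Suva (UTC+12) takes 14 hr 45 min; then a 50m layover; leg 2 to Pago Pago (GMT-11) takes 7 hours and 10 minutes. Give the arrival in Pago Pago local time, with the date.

06:25 on April 27

Convert departure to UTC: 02:40 − 8:00 = 18:40 UTC on Apr 26.
Add 14 hours and 45 minutes leg 1 → 09:25 UTC (Apr 27).
Add 50 minutes layover in Suva → 10:15 UTC.
Add 7 hours and 10 minutes leg 2 → 17:25 UTC.
Pago Pago is UTC−11:00, so local arrival = 17:25 − 11:00 = 06:25 on Apr 27.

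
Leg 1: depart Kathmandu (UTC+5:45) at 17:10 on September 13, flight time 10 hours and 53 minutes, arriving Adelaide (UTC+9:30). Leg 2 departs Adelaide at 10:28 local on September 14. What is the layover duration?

Convert departure to UTC: 17:10 − 5:45 = 11:25 UTC on Sep 13.
Add 10 hours and 53 minutes flight time → 22:18 UTC.
Adelaide is UTC+9:30, so local arrival = 22:18 + 9:30 = 07:48 on Sep 14.
Layover = 10:28 − 07:48 = 2 hours 40 minutes.

2 hours 40 minutes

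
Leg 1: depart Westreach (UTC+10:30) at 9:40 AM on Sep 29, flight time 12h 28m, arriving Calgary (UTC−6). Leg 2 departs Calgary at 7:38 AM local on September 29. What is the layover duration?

2 hours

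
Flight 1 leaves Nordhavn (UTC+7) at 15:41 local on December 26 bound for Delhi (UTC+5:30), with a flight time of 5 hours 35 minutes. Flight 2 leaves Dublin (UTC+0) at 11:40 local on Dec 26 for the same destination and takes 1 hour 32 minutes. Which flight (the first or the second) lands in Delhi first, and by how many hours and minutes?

the second, by 1 hour 4 minutes

Flight 1 in UTC: 15:41 − 7:00 = 08:41 on Dec 26.
+5 hours and 35 minutes → arrive 14:16 UTC on Dec 26.
Flight 2 departs at 11:40 UTC (Dec 26).
+1 hour 32 minutes → arrive 13:12 UTC on Dec 26.
Flight 2 lands earlier by 1 hour 4 minutes.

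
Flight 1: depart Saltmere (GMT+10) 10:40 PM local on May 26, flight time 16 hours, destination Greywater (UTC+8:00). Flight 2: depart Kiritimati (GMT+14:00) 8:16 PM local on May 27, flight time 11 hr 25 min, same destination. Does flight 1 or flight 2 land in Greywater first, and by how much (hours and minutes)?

Flight 1 in UTC: 10:40 PM − 10:00 = 12:40 PM on May 26.
+16 hours → arrive 4:40 AM UTC on May 27.
Flight 2 in UTC: 8:16 PM − 14:00 = 6:16 AM on May 27.
+11 hours and 25 minutes → arrive 5:41 PM UTC on May 27.
Flight 1 lands earlier by 13 hours 1 minute.

the first, by 13 hours 1 minute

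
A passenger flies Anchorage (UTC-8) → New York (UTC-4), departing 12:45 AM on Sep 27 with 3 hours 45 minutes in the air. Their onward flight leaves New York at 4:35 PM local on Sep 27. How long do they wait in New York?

Convert departure to UTC: 12:45 AM + 8:00 = 8:45 AM UTC on Sep 27.
Add 3 hours and 45 minutes flight time → 12:30 PM UTC.
New York is UTC−4:00, so local arrival = 12:30 PM − 4:00 = 8:30 AM on Sep 27.
Layover = 4:35 PM − 8:30 AM = 8 hours 5 minutes.

8 hours 5 minutes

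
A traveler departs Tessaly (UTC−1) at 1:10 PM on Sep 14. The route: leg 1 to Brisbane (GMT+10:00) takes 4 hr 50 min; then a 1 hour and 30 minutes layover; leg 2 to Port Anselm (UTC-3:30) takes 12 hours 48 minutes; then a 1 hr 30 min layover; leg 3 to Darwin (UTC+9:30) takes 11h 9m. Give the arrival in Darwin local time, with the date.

Convert departure to UTC: 1:10 PM + 1:00 = 2:10 PM UTC on Sep 14.
Add 4 hours 50 minutes leg 1 → 7:00 PM UTC.
Add 1 hour 30 minutes layover in Brisbane → 8:30 PM UTC.
Add 12 hours and 48 minutes leg 2 → 9:18 AM UTC (Sep 15).
Add 1 hour 30 minutes layover in Port Anselm → 10:48 AM UTC.
Add 11 hours and 9 minutes leg 3 → 9:57 PM UTC.
Darwin is UTC+9:30, so local arrival = 9:57 PM + 9:30 = 7:27 AM on Sep 16.

7:27 AM on Sep 16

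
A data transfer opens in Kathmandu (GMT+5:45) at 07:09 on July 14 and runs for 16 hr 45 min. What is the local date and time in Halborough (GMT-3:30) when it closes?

14:39 on July 14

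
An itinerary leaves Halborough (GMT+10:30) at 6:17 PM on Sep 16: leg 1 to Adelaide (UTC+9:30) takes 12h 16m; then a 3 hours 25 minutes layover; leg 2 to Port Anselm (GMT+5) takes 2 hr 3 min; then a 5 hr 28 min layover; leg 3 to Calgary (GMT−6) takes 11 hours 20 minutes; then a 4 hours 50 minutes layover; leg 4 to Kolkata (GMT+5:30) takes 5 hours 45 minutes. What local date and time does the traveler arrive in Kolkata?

Convert departure to UTC: 6:17 PM − 10:30 = 7:47 AM UTC on Sep 16.
Add 12 hours 16 minutes leg 1 → 8:03 PM UTC.
Add 3 hours 25 minutes layover in Adelaide → 11:28 PM UTC.
Add 2 hours 3 minutes leg 2 → 1:31 AM UTC (Sep 17).
Add 5 hours 28 minutes layover in Port Anselm → 6:59 AM UTC.
Add 11 hours 20 minutes leg 3 → 6:19 PM UTC.
Add 4 hours 50 minutes layover in Calgary → 11:09 PM UTC.
Add 5 hours 45 minutes leg 4 → 4:54 AM UTC (Sep 18).
Kolkata is UTC+5:30, so local arrival = 4:54 AM + 5:30 = 10:24 AM on Sep 18.

10:24 AM on September 18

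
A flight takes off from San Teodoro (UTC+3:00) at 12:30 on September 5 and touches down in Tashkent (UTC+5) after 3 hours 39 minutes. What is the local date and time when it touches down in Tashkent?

18:09 on September 5

Convert departure to UTC: 12:30 − 3:00 = 09:30 UTC on Sep 5.
Add 3 hours 39 minutes travel time → 13:09 UTC.
Tashkent is UTC+5:00, so local arrival = 13:09 + 5:00 = 18:09 on Sep 5.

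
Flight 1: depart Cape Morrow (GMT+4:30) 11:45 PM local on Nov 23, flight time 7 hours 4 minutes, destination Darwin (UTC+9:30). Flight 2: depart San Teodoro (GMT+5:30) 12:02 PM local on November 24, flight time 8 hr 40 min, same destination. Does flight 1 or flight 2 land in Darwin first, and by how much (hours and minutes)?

Flight 1 in UTC: 11:45 PM − 4:30 = 7:15 PM on Nov 23.
+7 hours and 4 minutes → arrive 2:19 AM UTC on Nov 24.
Flight 2 in UTC: 12:02 PM − 5:30 = 6:32 AM on Nov 24.
+8 hours 40 minutes → arrive 3:12 PM UTC on Nov 24.
Flight 1 lands earlier by 12 hours 53 minutes.

the first, by 12 hours 53 minutes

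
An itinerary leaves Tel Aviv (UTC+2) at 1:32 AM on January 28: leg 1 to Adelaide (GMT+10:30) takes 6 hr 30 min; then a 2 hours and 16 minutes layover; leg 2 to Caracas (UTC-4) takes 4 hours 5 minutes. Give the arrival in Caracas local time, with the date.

8:23 AM on January 28

Convert departure to UTC: 1:32 AM − 2:00 = 11:32 PM UTC on Jan 27.
Add 6 hours 30 minutes leg 1 → 6:02 AM UTC (Jan 28).
Add 2 hours 16 minutes layover in Adelaide → 8:18 AM UTC.
Add 4 hours and 5 minutes leg 2 → 12:23 PM UTC.
Caracas is UTC−4:00, so local arrival = 12:23 PM − 4:00 = 8:23 AM on Jan 28.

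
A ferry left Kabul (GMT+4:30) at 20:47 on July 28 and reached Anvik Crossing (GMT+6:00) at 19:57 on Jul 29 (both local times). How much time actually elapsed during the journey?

Departure in UTC: 20:47 − 4:30 = 16:17 on Jul 28.
Arrival in UTC: 19:57 − 6:00 = 13:57 on Jul 29.
Elapsed = 13:57 − 16:17 (+1 day) = 21 hours 40 minutes.

21 hours 40 minutes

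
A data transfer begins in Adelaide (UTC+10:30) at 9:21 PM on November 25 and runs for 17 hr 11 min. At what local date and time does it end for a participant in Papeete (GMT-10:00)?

Convert start to UTC: 9:21 PM − 10:30 = 10:51 AM UTC on Nov 25.
Add 17 hours 11 minutes duration → 4:02 AM UTC (Nov 26).
Papeete is UTC−10:00, so local end time = 4:02 AM − 10:00 = 6:02 PM on Nov 25.

6:02 PM on November 25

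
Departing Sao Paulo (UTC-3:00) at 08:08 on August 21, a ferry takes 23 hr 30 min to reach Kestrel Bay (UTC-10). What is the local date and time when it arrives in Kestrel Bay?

Convert departure to UTC: 08:08 + 3:00 = 11:08 UTC on Aug 21.
Add 23 hours 30 minutes travel time → 10:38 UTC (Aug 22).
Kestrel Bay is UTC−10:00, so local arrival = 10:38 − 10:00 = 00:38 on Aug 22.

00:38 on August 22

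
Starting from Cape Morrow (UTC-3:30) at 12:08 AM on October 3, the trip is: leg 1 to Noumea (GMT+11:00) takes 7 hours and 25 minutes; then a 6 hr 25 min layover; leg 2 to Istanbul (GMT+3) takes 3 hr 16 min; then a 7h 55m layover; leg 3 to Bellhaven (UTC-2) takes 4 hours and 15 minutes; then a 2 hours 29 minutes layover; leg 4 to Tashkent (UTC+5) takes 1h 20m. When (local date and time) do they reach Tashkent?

5:43 PM on October 4

Convert departure to UTC: 12:08 AM + 3:30 = 3:38 AM UTC on Oct 3.
Add 7 hours 25 minutes leg 1 → 11:03 AM UTC.
Add 6 hours 25 minutes layover in Noumea → 5:28 PM UTC.
Add 3 hours 16 minutes leg 2 → 8:44 PM UTC.
Add 7 hours 55 minutes layover in Istanbul → 4:39 AM UTC (Oct 4).
Add 4 hours 15 minutes leg 3 → 8:54 AM UTC.
Add 2 hours and 29 minutes layover in Bellhaven → 11:23 AM UTC.
Add 1 hour and 20 minutes leg 4 → 12:43 PM UTC.
Tashkent is UTC+5:00, so local arrival = 12:43 PM + 5:00 = 5:43 PM on Oct 4.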